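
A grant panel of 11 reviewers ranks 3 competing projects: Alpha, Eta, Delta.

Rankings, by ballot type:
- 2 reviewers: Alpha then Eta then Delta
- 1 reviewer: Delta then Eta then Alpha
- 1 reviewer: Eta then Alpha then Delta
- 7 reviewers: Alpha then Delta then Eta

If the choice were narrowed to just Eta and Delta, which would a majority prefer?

Delta

Ballots ranking Eta above Delta: 2 + 1 = 3.
Ballots ranking Delta above Eta: 11 − 3 = 8.
Delta wins the head-to-head 8–3.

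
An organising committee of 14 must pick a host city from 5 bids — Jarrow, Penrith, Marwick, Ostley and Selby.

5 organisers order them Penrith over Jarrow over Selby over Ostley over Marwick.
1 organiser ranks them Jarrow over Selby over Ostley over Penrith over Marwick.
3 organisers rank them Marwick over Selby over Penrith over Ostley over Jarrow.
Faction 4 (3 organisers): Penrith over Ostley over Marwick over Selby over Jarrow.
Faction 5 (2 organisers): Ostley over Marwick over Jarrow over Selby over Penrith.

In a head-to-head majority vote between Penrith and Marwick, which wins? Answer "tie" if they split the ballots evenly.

Penrith

Ballots ranking Penrith above Marwick: 5 + 1 + 3 = 9.
Ballots ranking Marwick above Penrith: 14 − 9 = 5.
Penrith wins the head-to-head 9–5.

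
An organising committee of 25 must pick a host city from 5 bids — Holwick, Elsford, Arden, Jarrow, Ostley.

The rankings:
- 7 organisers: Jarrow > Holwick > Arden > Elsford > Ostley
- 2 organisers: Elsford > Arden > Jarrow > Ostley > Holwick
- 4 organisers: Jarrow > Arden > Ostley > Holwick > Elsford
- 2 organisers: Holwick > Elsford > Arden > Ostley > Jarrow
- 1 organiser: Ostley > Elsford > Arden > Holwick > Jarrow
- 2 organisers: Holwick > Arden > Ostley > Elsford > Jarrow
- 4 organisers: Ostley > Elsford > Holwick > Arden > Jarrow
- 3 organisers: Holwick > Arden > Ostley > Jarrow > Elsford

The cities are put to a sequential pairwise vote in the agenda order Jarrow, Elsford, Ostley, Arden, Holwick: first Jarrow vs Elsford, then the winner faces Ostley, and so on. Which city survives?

Holwick

Round 1: Jarrow vs Elsford — 14–11, Jarrow advances.
Round 2: Jarrow vs Ostley — 13–12, Jarrow advances.
Round 3: Jarrow vs Arden — 11–14, Arden advances.
Round 4: Arden vs Holwick — 7–18, Holwick advances.
Holwick survives the agenda.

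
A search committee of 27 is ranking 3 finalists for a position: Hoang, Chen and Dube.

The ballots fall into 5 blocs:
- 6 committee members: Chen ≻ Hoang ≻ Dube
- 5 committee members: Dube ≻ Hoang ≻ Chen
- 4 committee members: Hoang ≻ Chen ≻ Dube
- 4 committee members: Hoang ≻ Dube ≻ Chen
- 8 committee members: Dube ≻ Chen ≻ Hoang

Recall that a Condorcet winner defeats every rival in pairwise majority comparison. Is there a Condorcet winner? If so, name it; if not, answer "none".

none

Head-to-head results (27 committee members):
Hoang vs Chen: Chen wins 14–13.
Hoang vs Dube: Hoang wins 14–13.
Chen vs Dube: Dube, 17–10.
No candidate is unbeaten: Hoang loses to Chen; Chen loses to Dube; Dube loses to Hoang. In particular Hoang → Dube → Chen → Hoang is a majority cycle — no Condorcet winner exists.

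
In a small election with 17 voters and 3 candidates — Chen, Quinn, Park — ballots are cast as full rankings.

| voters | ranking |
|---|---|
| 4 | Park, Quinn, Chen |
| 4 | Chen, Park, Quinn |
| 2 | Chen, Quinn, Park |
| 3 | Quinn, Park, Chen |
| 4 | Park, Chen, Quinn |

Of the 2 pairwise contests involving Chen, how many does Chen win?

1

Chen against each rival (17 voters):
Chen vs Quinn: Chen preferred on 4+2+4 = 10 ballots; Chen wins 10–7.
Chen–Park: Park 11–6.
Chen beats Quinn; loses to Park — 1 pairwise win.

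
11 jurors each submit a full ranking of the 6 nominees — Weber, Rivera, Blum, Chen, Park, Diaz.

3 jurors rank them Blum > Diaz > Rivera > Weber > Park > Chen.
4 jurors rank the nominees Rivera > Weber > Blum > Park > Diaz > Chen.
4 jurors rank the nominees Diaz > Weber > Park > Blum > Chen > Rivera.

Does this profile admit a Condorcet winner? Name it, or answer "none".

Check each pair by majority over 11 ballots:
Weber vs Rivera: Rivera wins 7–4.
Weber vs Blum: Weber, 8–3.
Weber vs Chen: Weber, 11–0.
Weber–Park: Weber 11–0.
Weber vs Diaz: Diaz, 7–4.
Rivera vs Blum: Blum wins 7–4.
Rivera vs Chen: Rivera wins 7–4.
Rivera vs Park: Rivera wins 7–4.
Rivera–Diaz: Diaz 7–4.
Blum–Chen: Blum 11–0.
Blum vs Park: Blum wins 7–4.
Blum vs Diaz: Blum, 7–4.
Chen vs Park: Park, 11–0.
Chen vs Diaz: Diaz, 11–0.
Park vs Diaz: Diaz, 7–4.
Each nominee drops at least one matchup (Weber loses to Rivera; Rivera loses to Blum; Blum loses to Weber; Chen loses to Weber; Park loses to Weber; Diaz loses to Blum); the cycle Weber → Blum → Rivera → Weber rules out a Condorcet winner.

none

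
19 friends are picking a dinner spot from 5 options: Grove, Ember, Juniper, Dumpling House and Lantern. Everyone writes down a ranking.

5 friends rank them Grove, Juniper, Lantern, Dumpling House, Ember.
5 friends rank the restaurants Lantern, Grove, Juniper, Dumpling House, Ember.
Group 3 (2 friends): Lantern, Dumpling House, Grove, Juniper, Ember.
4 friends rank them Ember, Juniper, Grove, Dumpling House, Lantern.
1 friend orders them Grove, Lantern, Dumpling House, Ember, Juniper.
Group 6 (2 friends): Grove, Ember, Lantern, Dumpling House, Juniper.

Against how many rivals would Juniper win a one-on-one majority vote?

Juniper against each rival (19 friends):
Juniper vs Grove: 4 for Juniper, 15 for Grove — Grove by 15–4.
Juniper vs Ember: Juniper, 12–7.
Juniper vs Dumpling House: Juniper, 14–5.
Juniper vs Lantern: Juniper preferred on 5+4 = 9 ballots; Lantern wins 10–9.
Juniper beats Ember, Dumpling House; loses to Grove, Lantern — 2 pairwise wins.

2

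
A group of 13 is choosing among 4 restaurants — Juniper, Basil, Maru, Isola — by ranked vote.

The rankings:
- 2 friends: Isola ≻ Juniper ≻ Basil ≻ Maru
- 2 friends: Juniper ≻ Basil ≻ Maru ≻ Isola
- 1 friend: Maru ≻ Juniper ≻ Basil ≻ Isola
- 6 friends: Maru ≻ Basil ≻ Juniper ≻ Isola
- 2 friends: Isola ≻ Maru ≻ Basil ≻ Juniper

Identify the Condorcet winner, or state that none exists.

Maru

Check each pair by majority over 13 ballots:
Juniper vs Basil: Basil, 8–5.
Juniper vs Maru: Juniper is ranked higher on 2+2 = 4 ballots, Maru on 9. Maru wins 9–4.
Juniper–Isola: Juniper 9–4.
Basil vs Maru: Basil preferred on 2+2 = 4 ballots; Maru wins 9–4.
Basil vs Isola: Basil, 9–4.
Maru vs Isola: Maru preferred on 2+1+6 = 9 ballots; Maru wins 9–4.
Maru defeats every rival head-to-head and is the Condorcet winner.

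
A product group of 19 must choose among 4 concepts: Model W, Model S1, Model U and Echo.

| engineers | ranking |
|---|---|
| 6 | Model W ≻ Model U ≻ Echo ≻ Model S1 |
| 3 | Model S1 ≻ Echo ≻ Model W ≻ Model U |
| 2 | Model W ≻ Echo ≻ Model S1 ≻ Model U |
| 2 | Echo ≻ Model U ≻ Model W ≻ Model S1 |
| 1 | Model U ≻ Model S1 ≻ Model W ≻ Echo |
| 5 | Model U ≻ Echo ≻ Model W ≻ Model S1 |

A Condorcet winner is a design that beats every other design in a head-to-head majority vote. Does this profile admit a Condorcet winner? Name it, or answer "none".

Check each pair by majority over 19 ballots:
Model W vs Model S1: Model W wins 15–4.
Model W vs Model U: Model W wins 11–8.
Model W–Echo: Echo 10–9.
Model S1 vs Model U: Model U, 14–5.
Model S1 vs Echo: Echo wins 15–4.
Model U vs Echo: Model U, 12–7.
Every design loses at least once (Model W loses to Echo; Model S1 loses to Model W; Model U loses to Model W; Echo loses to Model U). The majority relation contains the cycle Model W > Model U > Echo > Model W, so there is no Condorcet winner.

none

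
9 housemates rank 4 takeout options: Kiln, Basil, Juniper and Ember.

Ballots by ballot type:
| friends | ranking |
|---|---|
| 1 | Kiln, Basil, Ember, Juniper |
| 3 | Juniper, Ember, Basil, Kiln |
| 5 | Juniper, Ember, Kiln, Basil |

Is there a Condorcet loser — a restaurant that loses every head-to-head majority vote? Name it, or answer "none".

Basil

Head-to-head results (9 friends):
Kiln vs Basil: 6 to 3, Kiln.
Kiln vs Juniper: Juniper, 8–1.
Kiln–Ember: Ember 8–1.
Basil vs Juniper: 1 for Basil, 8 for Juniper — Juniper by 8–1.
Basil vs Ember: 1 to 8, Ember.
Juniper vs Ember: Juniper preferred on 3+5 = 8 ballots; Juniper wins 8–1.
Only Basil has no wins; Basil is the Condorcet loser.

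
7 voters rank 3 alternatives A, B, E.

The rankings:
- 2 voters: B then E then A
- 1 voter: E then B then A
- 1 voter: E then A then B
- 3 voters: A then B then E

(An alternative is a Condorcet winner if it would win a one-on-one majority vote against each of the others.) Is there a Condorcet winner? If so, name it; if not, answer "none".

Head-to-head results (7 voters):
A–B: A 4–3.
A vs E: A preferred on 3 ballots; E wins 4–3.
B vs E: B, 5–2.
No alternative is unbeaten: A loses to E; B loses to A; E loses to B. In particular A beats B beats E beats A is a majority cycle — no Condorcet winner exists.

none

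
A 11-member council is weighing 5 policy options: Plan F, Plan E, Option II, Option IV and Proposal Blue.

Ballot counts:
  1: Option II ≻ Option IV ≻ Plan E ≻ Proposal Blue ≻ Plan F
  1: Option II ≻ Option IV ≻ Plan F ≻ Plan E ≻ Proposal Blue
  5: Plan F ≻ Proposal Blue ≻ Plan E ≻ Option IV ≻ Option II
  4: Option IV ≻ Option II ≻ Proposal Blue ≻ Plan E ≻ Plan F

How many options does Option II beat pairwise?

3

Option II against each rival (11 council members):
Option II vs Plan F: Option II wins 6–5.
Option II vs Plan E: Option II, 6–5.
Option II vs Option IV: Option IV wins 9–2.
Option II vs Proposal Blue: 6 to 5, Option II.
Option II beats Plan F, Plan E, Proposal Blue; loses to Option IV — 3 pairwise wins.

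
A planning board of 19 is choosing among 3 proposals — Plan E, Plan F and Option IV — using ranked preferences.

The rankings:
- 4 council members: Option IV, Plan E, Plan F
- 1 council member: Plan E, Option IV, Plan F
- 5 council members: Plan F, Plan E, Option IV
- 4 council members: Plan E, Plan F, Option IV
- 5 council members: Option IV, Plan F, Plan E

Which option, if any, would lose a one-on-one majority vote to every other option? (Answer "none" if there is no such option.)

Pairwise majorities:
Plan E vs Plan F: 9 to 10, Plan F.
Plan E vs Option IV: 10 to 9, Plan E.
Plan F–Option IV: Option IV 10–9.
Each option has at least one pairwise win (Plan E beats Option IV; Plan F beats Plan E; Option IV beats Plan F) — no Condorcet loser.

none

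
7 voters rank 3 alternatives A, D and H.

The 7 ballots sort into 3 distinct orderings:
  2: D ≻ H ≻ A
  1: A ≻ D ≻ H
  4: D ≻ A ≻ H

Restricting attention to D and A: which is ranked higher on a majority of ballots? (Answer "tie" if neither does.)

D

Ballots ranking D above A: 2 + 4 = 6.
Ballots ranking A above D: 7 − 6 = 1.
D wins the head-to-head 6–1.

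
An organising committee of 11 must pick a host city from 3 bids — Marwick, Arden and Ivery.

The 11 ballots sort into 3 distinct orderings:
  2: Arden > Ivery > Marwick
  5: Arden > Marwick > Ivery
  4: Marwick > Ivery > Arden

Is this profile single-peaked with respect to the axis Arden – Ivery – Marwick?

no

Axis positions: Arden=1, Ivery=2, Marwick=3.
Ballot type 1 (peak Arden at position 1): ranking walks positions 1-2-3, expanding outward from the peak — single-peaked.
Ballot type 2: ranking walks positions 1-3-2; Marwick is ranked above Ivery even though Ivery lies between Marwick and the peak Arden on the axis — preferences dip and rise again. Not single-peaked.
Ballot type 3 (peak Marwick at position 3): ranking walks positions 3-2-1, expanding outward from the peak — single-peaked.
Ballot type 2 violates single-peakedness, so the profile is not single-peaked on this axis.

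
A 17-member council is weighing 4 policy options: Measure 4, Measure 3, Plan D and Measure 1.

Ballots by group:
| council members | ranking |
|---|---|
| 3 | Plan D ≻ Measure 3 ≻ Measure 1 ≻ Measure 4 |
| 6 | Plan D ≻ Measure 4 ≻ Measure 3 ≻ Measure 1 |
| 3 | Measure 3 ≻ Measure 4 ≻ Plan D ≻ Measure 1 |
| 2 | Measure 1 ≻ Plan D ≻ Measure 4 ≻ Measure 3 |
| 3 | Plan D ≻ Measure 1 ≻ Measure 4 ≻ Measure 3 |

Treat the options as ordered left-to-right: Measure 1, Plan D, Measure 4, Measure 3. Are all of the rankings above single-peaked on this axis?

no

Axis positions: Measure 1=1, Plan D=2, Measure 4=3, Measure 3=4.
Group 1: ranking walks positions 2-4-1-3; Measure 3 is ranked above Measure 4 even though Measure 4 lies between Measure 3 and the peak Plan D on the axis — preferences dip and rise again. Not single-peaked.
Group 2 (peak Plan D at position 2): ranking walks positions 2-3-4-1, expanding outward from the peak — single-peaked.
Group 3 (peak Measure 3 at position 4): ranking walks positions 4-3-2-1, expanding outward from the peak — single-peaked.
Group 4 (peak Measure 1 at position 1): ranking walks positions 1-2-3-4, expanding outward from the peak — single-peaked.
Group 5 (peak Plan D at position 2): ranking walks positions 2-1-3-4, expanding outward from the peak — single-peaked.
Group 1 violates single-peakedness, so the profile is not single-peaked on this axis.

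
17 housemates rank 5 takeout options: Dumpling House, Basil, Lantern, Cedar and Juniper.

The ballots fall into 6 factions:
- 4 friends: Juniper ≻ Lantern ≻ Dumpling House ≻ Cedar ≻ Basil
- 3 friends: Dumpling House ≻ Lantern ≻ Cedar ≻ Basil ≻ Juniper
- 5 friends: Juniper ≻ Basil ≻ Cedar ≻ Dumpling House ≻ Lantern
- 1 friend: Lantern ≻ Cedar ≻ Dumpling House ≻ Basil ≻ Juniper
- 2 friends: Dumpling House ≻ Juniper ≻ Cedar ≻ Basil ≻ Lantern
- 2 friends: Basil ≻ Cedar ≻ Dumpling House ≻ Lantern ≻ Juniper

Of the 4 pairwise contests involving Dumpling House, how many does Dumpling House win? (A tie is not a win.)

Dumpling House against each rival (17 friends):
Dumpling House vs Basil: Dumpling House is ranked higher on 4+3+1+2 = 10 ballots, Basil on 7. Dumpling House wins 10–7.
Dumpling House vs Lantern: 3+5+2+2 = 12 for Dumpling House, 5 for Lantern — Dumpling House by 12–5.
Dumpling House vs Cedar: Dumpling House is ranked higher on 4+3+2 = 9 ballots, Cedar on 8. Dumpling House wins 9–8.
Dumpling House vs Juniper: Juniper, 9–8.
Dumpling House beats Basil, Lantern, Cedar; loses to Juniper — 3 pairwise wins.

3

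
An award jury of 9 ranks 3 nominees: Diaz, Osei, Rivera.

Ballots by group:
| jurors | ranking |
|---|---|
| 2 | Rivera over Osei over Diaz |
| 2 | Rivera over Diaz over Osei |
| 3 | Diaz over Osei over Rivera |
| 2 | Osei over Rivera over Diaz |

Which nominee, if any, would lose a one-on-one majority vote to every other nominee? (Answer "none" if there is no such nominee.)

Head-to-head results (9 jurors):
Diaz vs Osei: Diaz, 5–4.
Diaz vs Rivera: 3 to 6, Rivera.
Osei vs Rivera: Osei wins 5–4.
Every nominee wins at least one matchup (Diaz beats Osei; Osei beats Rivera; Rivera beats Diaz), so there is no Condorcet loser.

none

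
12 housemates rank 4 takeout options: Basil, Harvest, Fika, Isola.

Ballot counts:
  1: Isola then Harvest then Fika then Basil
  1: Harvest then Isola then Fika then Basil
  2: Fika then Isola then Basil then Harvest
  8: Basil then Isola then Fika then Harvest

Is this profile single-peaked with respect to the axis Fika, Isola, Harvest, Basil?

Axis positions: Fika=1, Isola=2, Harvest=3, Basil=4.
Faction 1 (peak Isola at position 2): ranking walks positions 2-3-1-4, expanding outward from the peak — single-peaked.
Faction 2 (peak Harvest at position 3): ranking walks positions 3-2-1-4, expanding outward from the peak — single-peaked.
Faction 3: ranking walks positions 1-2-4-3; Basil is ranked above Harvest even though Harvest lies between Basil and the peak Fika on the axis — preferences dip and rise again. Not single-peaked.
Faction 4: ranking walks positions 4-2-1-3; Isola is ranked above Harvest even though Harvest lies between Isola and the peak Basil on the axis — preferences dip and rise again. Not single-peaked.
Faction 3 violates single-peakedness, so the profile is not single-peaked on this axis.

no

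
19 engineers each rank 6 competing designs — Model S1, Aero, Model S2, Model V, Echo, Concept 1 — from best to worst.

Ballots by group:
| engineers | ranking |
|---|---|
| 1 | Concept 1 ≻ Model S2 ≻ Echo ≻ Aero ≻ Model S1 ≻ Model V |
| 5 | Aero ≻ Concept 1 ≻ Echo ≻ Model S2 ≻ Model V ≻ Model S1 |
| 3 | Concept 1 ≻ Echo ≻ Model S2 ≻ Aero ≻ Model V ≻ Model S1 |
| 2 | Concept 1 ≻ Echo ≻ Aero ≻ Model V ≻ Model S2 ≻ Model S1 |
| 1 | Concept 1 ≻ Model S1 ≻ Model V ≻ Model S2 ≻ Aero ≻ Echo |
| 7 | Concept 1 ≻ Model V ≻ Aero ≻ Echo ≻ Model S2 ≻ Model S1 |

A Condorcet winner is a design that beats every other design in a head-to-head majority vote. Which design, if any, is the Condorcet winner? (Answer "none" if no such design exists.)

Check each pair by majority over 19 ballots:
Model S1 vs Aero: 1 to 18, Aero.
Model S1 vs Model S2: Model S2, 18–1.
Model S1 vs Model V: Model V wins 17–2.
Model S1 vs Echo: 1 to 18, Echo.
Model S1 vs Concept 1: Model S1 preferred on 0 ballots; Concept 1 wins 19–0.
Aero vs Model S2: Aero wins 14–5.
Aero–Model V: Aero 11–8.
Aero vs Echo: 13 to 6, Aero.
Aero vs Concept 1: Aero is ranked higher on 5 ballots, Concept 1 on 14. Concept 1 wins 14–5.
Model S2–Model V: Model V 10–9.
Model S2 vs Echo: Model S2 preferred on 1+1 = 2 ballots; Echo wins 17–2.
Model S2 vs Concept 1: Concept 1 wins 19–0.
Model V vs Echo: Model V preferred on 1+7 = 8 ballots; Echo wins 11–8.
Model V vs Concept 1: Concept 1, 19–0.
Echo vs Concept 1: 0 for Echo, 19 for Concept 1 — Concept 1 by 19–0.
Concept 1 defeats every rival head-to-head and is the Condorcet winner.

Concept 1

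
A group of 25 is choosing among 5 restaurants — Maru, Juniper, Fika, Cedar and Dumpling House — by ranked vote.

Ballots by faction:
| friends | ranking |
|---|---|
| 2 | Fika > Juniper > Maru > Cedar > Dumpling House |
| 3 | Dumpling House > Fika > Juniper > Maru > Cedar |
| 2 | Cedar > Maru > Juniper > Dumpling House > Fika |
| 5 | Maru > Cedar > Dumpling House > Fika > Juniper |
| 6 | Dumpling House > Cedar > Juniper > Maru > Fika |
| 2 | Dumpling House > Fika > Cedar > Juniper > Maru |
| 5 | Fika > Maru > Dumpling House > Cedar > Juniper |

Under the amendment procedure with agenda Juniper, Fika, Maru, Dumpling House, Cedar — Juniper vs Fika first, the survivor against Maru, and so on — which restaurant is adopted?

Round 1: Juniper vs Fika — 8–17, Fika advances.
Round 2: Fika vs Maru — 12–13, Maru advances.
Round 3: Maru vs Dumpling House — 14–11, Maru advances.
Round 4: Maru vs Cedar — 15–10, Maru advances.
Maru survives the agenda.

Maru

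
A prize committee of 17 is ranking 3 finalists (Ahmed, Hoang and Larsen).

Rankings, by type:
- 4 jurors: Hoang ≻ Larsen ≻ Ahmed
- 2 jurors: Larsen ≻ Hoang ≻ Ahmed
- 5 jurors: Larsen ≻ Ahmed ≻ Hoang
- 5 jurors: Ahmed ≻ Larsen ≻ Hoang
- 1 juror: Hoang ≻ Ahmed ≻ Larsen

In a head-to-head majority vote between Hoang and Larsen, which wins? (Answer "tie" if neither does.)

Ballots ranking Hoang above Larsen: 4 + 1 = 5.
Ballots ranking Larsen above Hoang: 17 − 5 = 12.
Larsen wins the head-to-head 12–5.

Larsen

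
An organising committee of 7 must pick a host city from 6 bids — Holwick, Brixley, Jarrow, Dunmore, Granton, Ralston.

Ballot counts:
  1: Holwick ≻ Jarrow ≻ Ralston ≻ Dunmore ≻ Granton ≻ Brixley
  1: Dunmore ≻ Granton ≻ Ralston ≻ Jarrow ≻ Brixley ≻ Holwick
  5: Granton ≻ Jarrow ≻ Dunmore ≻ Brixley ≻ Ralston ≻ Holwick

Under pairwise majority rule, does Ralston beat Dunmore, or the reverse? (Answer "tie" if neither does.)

Ballots ranking Ralston above Dunmore: 1.
Ballots ranking Dunmore above Ralston: 7 − 1 = 6.
Dunmore wins the head-to-head 6–1.

Dunmore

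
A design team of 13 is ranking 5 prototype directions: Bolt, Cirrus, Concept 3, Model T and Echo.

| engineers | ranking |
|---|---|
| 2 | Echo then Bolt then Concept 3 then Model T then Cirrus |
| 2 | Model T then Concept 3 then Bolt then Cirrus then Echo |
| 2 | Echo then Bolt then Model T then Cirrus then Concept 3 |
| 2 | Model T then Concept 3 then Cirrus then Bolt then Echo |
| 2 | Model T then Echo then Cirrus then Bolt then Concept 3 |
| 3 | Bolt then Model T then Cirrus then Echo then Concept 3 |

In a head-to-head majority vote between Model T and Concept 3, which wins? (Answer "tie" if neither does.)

Model T

Ballots ranking Model T above Concept 3: 2 + 2 + 2 + 2 + 3 = 11.
Ballots ranking Concept 3 above Model T: 13 − 11 = 2.
Model T wins the head-to-head 11–2.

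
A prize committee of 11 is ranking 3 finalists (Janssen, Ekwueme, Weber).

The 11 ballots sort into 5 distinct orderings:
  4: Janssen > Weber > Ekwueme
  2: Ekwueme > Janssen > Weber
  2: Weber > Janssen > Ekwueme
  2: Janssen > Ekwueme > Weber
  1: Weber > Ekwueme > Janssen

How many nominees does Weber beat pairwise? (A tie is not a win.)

Weber against each rival (11 jurors):
Weber–Janssen: Janssen 8–3.
Weber vs Ekwueme: Weber, 7–4.
Weber beats Ekwueme; loses to Janssen — 1 pairwise win.

1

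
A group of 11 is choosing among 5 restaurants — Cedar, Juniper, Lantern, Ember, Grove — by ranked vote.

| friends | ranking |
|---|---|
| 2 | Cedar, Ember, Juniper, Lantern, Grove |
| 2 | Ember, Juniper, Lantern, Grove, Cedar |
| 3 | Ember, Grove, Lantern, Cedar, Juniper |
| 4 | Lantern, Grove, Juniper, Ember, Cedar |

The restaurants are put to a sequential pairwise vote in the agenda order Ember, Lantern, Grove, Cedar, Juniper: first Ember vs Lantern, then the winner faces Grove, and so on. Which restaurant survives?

Ember

Round 1: Ember vs Lantern — 7–4, Ember advances.
Round 2: Ember vs Grove — 7–4, Ember advances.
Round 3: Ember vs Cedar — 9–2, Ember advances.
Round 4: Ember vs Juniper — 7–4, Ember advances.
Ember survives the agenda.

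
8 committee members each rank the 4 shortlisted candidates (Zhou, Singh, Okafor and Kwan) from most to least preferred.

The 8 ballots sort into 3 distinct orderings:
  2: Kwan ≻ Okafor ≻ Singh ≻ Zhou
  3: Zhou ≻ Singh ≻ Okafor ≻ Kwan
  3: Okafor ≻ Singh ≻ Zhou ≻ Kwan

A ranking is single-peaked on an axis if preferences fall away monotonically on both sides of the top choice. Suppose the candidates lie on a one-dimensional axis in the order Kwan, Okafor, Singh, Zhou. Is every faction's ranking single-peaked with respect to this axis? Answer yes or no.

yes

Axis positions: Kwan=1, Okafor=2, Singh=3, Zhou=4.
Faction 1 (peak Kwan at position 1): ranking walks positions 1-2-3-4, expanding outward from the peak — single-peaked.
Faction 2 (peak Zhou at position 4): ranking walks positions 4-3-2-1, expanding outward from the peak — single-peaked.
Faction 3 (peak Okafor at position 2): ranking walks positions 2-3-4-1, expanding outward from the peak — single-peaked.
Every ranking is single-peaked on this axis.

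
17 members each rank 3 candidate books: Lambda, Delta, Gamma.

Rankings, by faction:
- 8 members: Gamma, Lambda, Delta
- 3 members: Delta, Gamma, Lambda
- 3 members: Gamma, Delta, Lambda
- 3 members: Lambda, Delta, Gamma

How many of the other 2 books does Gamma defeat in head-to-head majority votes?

Gamma against each rival (17 members):
Gamma vs Lambda: Gamma, 14–3.
Gamma vs Delta: Gamma wins 11–6.
Gamma beats Lambda, Delta — 2 pairwise wins.

2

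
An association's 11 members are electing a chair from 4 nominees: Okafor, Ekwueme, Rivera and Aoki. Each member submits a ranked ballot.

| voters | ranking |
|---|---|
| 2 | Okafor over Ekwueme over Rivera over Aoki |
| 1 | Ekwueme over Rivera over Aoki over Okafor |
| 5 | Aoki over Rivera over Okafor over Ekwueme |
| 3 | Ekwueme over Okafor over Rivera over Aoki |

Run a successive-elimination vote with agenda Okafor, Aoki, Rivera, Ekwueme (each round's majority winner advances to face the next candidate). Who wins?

Round 1: Okafor vs Aoki — 5–6, Aoki advances.
Round 2: Aoki vs Rivera — 5–6, Rivera advances.
Round 3: Rivera vs Ekwueme — 5–6, Ekwueme advances.
The agenda winner is Ekwueme.

Ekwueme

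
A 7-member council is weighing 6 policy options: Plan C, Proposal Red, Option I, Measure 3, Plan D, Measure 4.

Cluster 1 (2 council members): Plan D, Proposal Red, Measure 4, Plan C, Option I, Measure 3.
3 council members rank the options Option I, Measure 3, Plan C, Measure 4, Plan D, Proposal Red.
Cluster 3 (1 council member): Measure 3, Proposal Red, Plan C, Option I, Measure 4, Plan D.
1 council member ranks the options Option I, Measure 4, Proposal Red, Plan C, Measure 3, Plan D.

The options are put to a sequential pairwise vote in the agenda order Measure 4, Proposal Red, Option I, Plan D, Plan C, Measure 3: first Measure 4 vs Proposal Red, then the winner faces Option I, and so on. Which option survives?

Option I

Round 1: Measure 4 vs Proposal Red — 4–3, Measure 4 advances.
Round 2: Measure 4 vs Option I — 2–5, Option I advances.
Round 3: Option I vs Plan D — 5–2, Option I advances.
Round 4: Option I vs Plan C — 4–3, Option I advances.
Round 5: Option I vs Measure 3 — 6–1, Option I advances.
The agenda winner is Option I.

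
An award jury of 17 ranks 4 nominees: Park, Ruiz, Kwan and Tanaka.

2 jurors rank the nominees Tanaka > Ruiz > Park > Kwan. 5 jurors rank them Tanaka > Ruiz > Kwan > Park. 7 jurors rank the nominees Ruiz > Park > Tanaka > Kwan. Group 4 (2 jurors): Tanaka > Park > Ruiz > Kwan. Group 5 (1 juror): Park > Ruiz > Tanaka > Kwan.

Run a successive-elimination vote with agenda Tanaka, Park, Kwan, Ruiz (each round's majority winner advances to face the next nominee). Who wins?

Tanaka

Round 1: Tanaka vs Park — 9–8, Tanaka advances.
Round 2: Tanaka vs Kwan — 17–0, Tanaka advances.
Round 3: Tanaka vs Ruiz — 9–8, Tanaka advances.
The agenda winner is Tanaka.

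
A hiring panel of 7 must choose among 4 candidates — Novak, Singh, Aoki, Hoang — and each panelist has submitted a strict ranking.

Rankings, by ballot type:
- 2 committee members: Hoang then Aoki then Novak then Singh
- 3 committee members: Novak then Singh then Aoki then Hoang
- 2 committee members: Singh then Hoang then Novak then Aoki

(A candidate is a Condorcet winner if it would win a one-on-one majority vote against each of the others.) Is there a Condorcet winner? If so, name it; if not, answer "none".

none

Pairwise majorities:
Novak vs Singh: 2+3 = 5 for Novak, 2 for Singh — Novak by 5–2.
Novak vs Aoki: 3+2 = 5 for Novak, 2 for Aoki — Novak by 5–2.
Novak vs Hoang: Novak preferred on 3 ballots; Hoang wins 4–3.
Singh vs Aoki: Singh preferred on 3+2 = 5 ballots; Singh wins 5–2.
Singh vs Hoang: 5 to 2, Singh.
Aoki vs Hoang: 3 to 4, Hoang.
Each candidate drops at least one matchup (Novak loses to Hoang; Singh loses to Novak; Aoki loses to Novak; Hoang loses to Singh); the cycle Novak beats Singh beats Hoang beats Novak rules out a Condorcet winner.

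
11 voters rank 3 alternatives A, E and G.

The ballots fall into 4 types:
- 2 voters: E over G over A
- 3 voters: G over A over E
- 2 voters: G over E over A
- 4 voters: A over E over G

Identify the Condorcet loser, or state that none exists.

none

Pairwise majorities:
A–E: A 7–4.
A vs G: G wins 7–4.
E vs G: E preferred on 2+4 = 6 ballots; E wins 6–5.
Each alternative has at least one pairwise win (A beats E; E beats G; G beats A) — no Condorcet loser.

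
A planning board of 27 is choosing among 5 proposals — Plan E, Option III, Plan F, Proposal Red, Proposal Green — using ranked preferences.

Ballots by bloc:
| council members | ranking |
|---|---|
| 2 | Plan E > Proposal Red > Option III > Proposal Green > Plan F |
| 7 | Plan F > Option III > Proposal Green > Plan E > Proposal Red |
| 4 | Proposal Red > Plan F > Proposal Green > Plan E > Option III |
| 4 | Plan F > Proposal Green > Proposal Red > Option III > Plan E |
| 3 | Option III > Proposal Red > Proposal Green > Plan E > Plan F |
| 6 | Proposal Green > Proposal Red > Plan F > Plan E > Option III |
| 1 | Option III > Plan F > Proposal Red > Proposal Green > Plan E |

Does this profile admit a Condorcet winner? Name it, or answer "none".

none

Check each pair by majority over 27 ballots:
Plan E vs Option III: Option III, 15–12.
Plan E vs Plan F: 2+3 = 5 for Plan E, 22 for Plan F — Plan F by 22–5.
Plan E–Proposal Red: Proposal Red 18–9.
Plan E vs Proposal Green: Plan E is ranked higher on 2 ballots, Proposal Green on 25. Proposal Green wins 25–2.
Option III vs Plan F: Option III preferred on 2+3+1 = 6 ballots; Plan F wins 21–6.
Option III vs Proposal Red: Option III preferred on 7+3+1 = 11 ballots; Proposal Red wins 16–11.
Option III vs Proposal Green: Proposal Green wins 14–13.
Plan F vs Proposal Red: Plan F preferred on 7+4+1 = 12 ballots; Proposal Red wins 15–12.
Plan F vs Proposal Green: Plan F, 16–11.
Proposal Red–Proposal Green: Proposal Green 17–10.
Every option loses at least once (Plan E loses to Option III; Option III loses to Plan F; Plan F loses to Proposal Red; Proposal Red loses to Proposal Green; Proposal Green loses to Plan F). The majority relation contains the cycle Plan F → Proposal Green → Proposal Red → Plan F, so there is no Condorcet winner.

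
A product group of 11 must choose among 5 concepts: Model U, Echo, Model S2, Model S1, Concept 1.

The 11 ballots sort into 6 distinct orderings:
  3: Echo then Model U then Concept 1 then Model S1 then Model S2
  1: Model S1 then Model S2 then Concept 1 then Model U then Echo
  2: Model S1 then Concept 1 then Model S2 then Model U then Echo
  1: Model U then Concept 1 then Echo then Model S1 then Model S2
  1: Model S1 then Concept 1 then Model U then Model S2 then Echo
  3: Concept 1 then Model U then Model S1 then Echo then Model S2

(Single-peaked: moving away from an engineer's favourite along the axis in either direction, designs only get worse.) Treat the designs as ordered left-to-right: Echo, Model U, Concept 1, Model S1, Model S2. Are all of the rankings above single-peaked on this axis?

Axis positions: Echo=1, Model U=2, Concept 1=3, Model S1=4, Model S2=5.
Ballot type 1 (peak Echo at position 1): ranking walks positions 1-2-3-4-5, expanding outward from the peak — single-peaked.
Ballot type 2 (peak Model S1 at position 4): ranking walks positions 4-5-3-2-1, expanding outward from the peak — single-peaked.
Ballot type 3 (peak Model S1 at position 4): ranking walks positions 4-3-5-2-1, expanding outward from the peak — single-peaked.
Ballot type 4 (peak Model U at position 2): ranking walks positions 2-3-1-4-5, expanding outward from the peak — single-peaked.
Ballot type 5 (peak Model S1 at position 4): ranking walks positions 4-3-2-5-1, expanding outward from the peak — single-peaked.
Ballot type 6 (peak Concept 1 at position 3): ranking walks positions 3-2-4-1-5, expanding outward from the peak — single-peaked.
Every ranking is single-peaked on this axis.

yes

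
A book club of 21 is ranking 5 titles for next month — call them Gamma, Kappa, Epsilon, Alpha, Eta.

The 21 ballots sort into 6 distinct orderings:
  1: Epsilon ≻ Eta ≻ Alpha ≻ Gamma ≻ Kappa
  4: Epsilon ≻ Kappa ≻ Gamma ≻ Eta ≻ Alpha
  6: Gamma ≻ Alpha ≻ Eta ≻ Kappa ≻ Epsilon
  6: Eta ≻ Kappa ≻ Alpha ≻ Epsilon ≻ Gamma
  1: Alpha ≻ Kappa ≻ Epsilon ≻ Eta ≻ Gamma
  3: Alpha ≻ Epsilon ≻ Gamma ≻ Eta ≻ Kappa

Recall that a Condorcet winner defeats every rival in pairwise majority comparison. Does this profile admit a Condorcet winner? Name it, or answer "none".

none

Check each pair by majority over 21 ballots:
Gamma vs Kappa: Gamma is ranked higher on 1+6+3 = 10 ballots, Kappa on 11. Kappa wins 11–10.
Gamma vs Epsilon: Gamma preferred on 6 ballots; Epsilon wins 15–6.
Gamma vs Alpha: Gamma is ranked higher on 4+6 = 10 ballots, Alpha on 11. Alpha wins 11–10.
Gamma vs Eta: 13 to 8, Gamma.
Kappa vs Epsilon: 13 to 8, Kappa.
Kappa vs Alpha: Kappa preferred on 4+6 = 10 ballots; Alpha wins 11–10.
Kappa vs Eta: Kappa preferred on 4+1 = 5 ballots; Eta wins 16–5.
Epsilon vs Alpha: 1+4 = 5 for Epsilon, 16 for Alpha — Alpha by 16–5.
Epsilon vs Eta: Epsilon is ranked higher on 1+4+1+3 = 9 ballots, Eta on 12. Eta wins 12–9.
Alpha vs Eta: Alpha is ranked higher on 6+1+3 = 10 ballots, Eta on 11. Eta wins 11–10.
No book is unbeaten: Gamma loses to Kappa; Kappa loses to Alpha; Epsilon loses to Kappa; Alpha loses to Eta; Eta loses to Gamma. In particular Gamma beats Eta beats Kappa beats Gamma is a majority cycle — no Condorcet winner exists.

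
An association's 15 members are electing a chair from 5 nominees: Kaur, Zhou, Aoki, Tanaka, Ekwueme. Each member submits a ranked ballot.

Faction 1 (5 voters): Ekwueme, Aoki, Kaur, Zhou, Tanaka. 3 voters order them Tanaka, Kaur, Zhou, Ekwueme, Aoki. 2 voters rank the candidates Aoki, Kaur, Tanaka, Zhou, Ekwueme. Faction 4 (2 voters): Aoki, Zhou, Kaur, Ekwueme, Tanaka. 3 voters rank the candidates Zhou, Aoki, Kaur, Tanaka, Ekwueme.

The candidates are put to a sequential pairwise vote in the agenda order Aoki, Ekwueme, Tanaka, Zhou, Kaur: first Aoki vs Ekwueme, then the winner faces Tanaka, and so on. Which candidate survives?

Round 1: Aoki vs Ekwueme — 7–8, Ekwueme advances.
Round 2: Ekwueme vs Tanaka — 7–8, Tanaka advances.
Round 3: Tanaka vs Zhou — 5–10, Zhou advances.
Round 4: Zhou vs Kaur — 5–10, Kaur advances.
Kaur survives the agenda.

Kaur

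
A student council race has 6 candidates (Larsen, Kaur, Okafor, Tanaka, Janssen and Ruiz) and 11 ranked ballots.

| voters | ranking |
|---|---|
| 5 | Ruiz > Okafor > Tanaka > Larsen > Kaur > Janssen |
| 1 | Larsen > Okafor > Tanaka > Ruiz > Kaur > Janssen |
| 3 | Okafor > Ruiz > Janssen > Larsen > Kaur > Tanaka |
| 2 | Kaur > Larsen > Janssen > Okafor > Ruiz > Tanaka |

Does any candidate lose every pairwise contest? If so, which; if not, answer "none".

Janssen

Pairwise majorities:
Larsen vs Kaur: 9 to 2, Larsen.
Larsen vs Okafor: 3 to 8, Okafor.
Larsen vs Tanaka: 6 to 5, Larsen.
Larsen vs Janssen: 8 to 3, Larsen.
Larsen–Ruiz: Ruiz 8–3.
Kaur vs Okafor: Kaur is ranked higher on 2 ballots, Okafor on 9. Okafor wins 9–2.
Kaur vs Tanaka: 5 to 6, Tanaka.
Kaur vs Janssen: Kaur preferred on 5+1+2 = 8 ballots; Kaur wins 8–3.
Kaur vs Ruiz: Kaur preferred on 2 ballots; Ruiz wins 9–2.
Okafor vs Tanaka: Okafor is ranked higher on 5+1+3+2 = 11 ballots, Tanaka on 0. Okafor wins 11–0.
Okafor–Janssen: Okafor 9–2.
Okafor vs Ruiz: Okafor preferred on 1+3+2 = 6 ballots; Okafor wins 6–5.
Tanaka vs Janssen: Tanaka, 6–5.
Tanaka vs Ruiz: Tanaka is ranked higher on 1 ballot, Ruiz on 10. Ruiz wins 10–1.
Janssen vs Ruiz: 2 to 9, Ruiz.
Janssen is beaten in every head-to-head and is the Condorcet loser.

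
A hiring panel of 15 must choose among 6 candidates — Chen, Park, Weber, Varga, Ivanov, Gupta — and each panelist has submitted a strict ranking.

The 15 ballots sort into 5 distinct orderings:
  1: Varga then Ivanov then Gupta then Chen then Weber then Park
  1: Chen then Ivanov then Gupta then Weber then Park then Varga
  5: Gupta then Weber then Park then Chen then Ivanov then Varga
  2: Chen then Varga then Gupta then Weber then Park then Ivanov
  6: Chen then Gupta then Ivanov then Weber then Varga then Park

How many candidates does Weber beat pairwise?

Weber against each rival (15 committee members):
Weber vs Chen: 5 to 10, Chen.
Weber vs Park: Weber, 15–0.
Weber vs Varga: Weber, 12–3.
Weber vs Ivanov: Weber is ranked higher on 5+2 = 7 ballots, Ivanov on 8. Ivanov wins 8–7.
Weber vs Gupta: Weber is ranked higher on 0 ballots, Gupta on 15. Gupta wins 15–0.
Weber beats Park, Varga; loses to Chen, Ivanov, Gupta — 2 pairwise wins.

2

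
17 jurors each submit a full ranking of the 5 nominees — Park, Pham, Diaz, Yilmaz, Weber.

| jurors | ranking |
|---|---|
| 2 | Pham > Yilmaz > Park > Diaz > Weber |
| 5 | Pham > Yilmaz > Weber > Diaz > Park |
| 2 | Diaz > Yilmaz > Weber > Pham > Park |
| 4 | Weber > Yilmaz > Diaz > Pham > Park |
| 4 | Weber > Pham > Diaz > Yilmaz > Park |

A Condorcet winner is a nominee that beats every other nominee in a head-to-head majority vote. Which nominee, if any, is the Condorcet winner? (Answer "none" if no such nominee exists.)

Pairwise majorities:
Park vs Pham: Park preferred on 0 ballots; Pham wins 17–0.
Park vs Diaz: 2 for Park, 15 for Diaz — Diaz by 15–2.
Park vs Yilmaz: Park preferred on 0 ballots; Yilmaz wins 17–0.
Park vs Weber: Park preferred on 2 ballots; Weber wins 15–2.
Pham vs Diaz: Pham is ranked higher on 2+5+4 = 11 ballots, Diaz on 6. Pham wins 11–6.
Pham vs Yilmaz: Pham preferred on 2+5+4 = 11 ballots; Pham wins 11–6.
Pham vs Weber: 2+5 = 7 for Pham, 10 for Weber — Weber by 10–7.
Diaz vs Yilmaz: 6 to 11, Yilmaz.
Diaz vs Weber: 4 to 13, Weber.
Yilmaz vs Weber: Yilmaz preferred on 2+5+2 = 9 ballots; Yilmaz wins 9–8.
Each nominee drops at least one matchup (Park loses to Pham; Pham loses to Weber; Diaz loses to Pham; Yilmaz loses to Pham; Weber loses to Yilmaz); the cycle Pham > Yilmaz > Weber > Pham rules out a Condorcet winner.

none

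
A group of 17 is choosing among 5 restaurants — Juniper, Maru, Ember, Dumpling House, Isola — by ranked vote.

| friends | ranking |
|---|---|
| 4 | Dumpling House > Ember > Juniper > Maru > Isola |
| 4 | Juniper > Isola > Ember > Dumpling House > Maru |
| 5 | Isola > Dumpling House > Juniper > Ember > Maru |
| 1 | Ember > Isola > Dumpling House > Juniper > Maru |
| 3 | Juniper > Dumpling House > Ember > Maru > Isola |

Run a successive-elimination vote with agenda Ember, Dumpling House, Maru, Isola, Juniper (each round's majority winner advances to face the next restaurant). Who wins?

Round 1: Ember vs Dumpling House — 5–12, Dumpling House advances.
Round 2: Dumpling House vs Maru — 17–0, Dumpling House advances.
Round 3: Dumpling House vs Isola — 7–10, Isola advances.
Round 4: Isola vs Juniper — 6–11, Juniper advances.
The agenda winner is Juniper.

Juniper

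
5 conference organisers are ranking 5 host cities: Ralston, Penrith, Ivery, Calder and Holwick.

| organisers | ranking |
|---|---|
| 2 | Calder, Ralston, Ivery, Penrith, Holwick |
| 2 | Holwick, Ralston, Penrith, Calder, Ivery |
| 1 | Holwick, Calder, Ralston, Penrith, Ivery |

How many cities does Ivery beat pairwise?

Ivery against each rival (5 organisers):
Ivery vs Ralston: 0 for Ivery, 5 for Ralston — Ralston by 5–0.
Ivery vs Penrith: Penrith wins 3–2.
Ivery–Calder: Calder 5–0.
Ivery vs Holwick: 2 to 3, Holwick.
Ivery beats no one; loses to Ralston, Penrith, Calder, Holwick — 0 pairwise wins.

0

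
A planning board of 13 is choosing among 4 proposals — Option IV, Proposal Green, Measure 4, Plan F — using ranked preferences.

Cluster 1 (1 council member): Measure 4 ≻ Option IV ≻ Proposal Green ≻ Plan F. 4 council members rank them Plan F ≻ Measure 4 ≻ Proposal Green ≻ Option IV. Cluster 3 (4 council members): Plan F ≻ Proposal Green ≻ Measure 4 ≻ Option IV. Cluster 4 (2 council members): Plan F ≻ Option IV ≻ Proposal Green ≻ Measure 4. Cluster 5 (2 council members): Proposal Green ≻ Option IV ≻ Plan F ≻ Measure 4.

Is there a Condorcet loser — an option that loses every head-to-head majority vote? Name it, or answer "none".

Pairwise majorities:
Option IV vs Proposal Green: 3 to 10, Proposal Green.
Option IV vs Measure 4: Measure 4 wins 9–4.
Option IV vs Plan F: 1+2 = 3 for Option IV, 10 for Plan F — Plan F by 10–3.
Proposal Green vs Measure 4: Proposal Green wins 8–5.
Proposal Green vs Plan F: 3 to 10, Plan F.
Measure 4 vs Plan F: Plan F, 12–1.
Option IV loses to every other option — it is the Condorcet loser.

Option IV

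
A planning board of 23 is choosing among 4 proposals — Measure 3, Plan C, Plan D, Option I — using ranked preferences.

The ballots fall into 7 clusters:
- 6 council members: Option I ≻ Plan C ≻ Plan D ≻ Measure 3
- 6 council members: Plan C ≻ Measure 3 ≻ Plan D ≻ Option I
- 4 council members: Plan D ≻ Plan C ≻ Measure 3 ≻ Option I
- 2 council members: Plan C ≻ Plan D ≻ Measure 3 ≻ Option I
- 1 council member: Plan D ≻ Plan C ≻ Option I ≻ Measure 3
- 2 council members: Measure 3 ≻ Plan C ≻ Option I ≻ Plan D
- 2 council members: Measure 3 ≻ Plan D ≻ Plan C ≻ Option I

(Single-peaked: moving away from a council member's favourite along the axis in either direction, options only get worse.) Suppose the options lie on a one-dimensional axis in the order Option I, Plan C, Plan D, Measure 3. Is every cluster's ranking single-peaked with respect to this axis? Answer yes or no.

Axis positions: Option I=1, Plan C=2, Plan D=3, Measure 3=4.
Cluster 1 (peak Option I at position 1): ranking walks positions 1-2-3-4, expanding outward from the peak — single-peaked.
Cluster 2: ranking walks positions 2-4-3-1; Measure 3 is ranked above Plan D even though Plan D lies between Measure 3 and the peak Plan C on the axis — preferences dip and rise again. Not single-peaked.
Cluster 3 (peak Plan D at position 3): ranking walks positions 3-2-4-1, expanding outward from the peak — single-peaked.
Cluster 4 (peak Plan C at position 2): ranking walks positions 2-3-4-1, expanding outward from the peak — single-peaked.
Cluster 5 (peak Plan D at position 3): ranking walks positions 3-2-1-4, expanding outward from the peak — single-peaked.
Cluster 6: ranking walks positions 4-2-1-3; Plan C is ranked above Plan D even though Plan D lies between Plan C and the peak Measure 3 on the axis — preferences dip and rise again. Not single-peaked.
Cluster 7 (peak Measure 3 at position 4): ranking walks positions 4-3-2-1, expanding outward from the peak — single-peaked.
Cluster 2 violates single-peakedness, so the profile is not single-peaked on this axis.

no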